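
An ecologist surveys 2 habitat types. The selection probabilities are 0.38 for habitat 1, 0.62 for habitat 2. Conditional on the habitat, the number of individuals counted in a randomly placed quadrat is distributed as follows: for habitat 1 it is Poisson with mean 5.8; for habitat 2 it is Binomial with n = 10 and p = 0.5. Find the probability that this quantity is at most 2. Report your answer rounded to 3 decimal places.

Conditional on each habitat, P(X ≤ 2): 1: 0.0715108; 2: 0.0546875.
By total probability, P(X ≤ 2) = 0.38·0.0715108 + 0.62·0.0546875 = 0.0610804.

0.061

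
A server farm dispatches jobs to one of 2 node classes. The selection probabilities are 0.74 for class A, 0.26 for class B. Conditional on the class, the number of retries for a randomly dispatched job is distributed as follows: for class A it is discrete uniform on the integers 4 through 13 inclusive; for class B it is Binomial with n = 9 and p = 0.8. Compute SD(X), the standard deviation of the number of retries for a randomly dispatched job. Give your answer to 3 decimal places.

Per component, A: μ=8.5, E[X²]=80.5; B: μ=7.2, E[X²]=53.28.
E[X] = 0.74·8.5 + 0.26·7.2 = 8.162.
E[X²] = 0.74·80.5 + 0.26·53.28 = 73.4228.
Var(X) = E[X²] − (E[X])² = 73.4228 − 66.6182 = 6.80456.
SD(X) = √6.80456 = 2.60855.

2.609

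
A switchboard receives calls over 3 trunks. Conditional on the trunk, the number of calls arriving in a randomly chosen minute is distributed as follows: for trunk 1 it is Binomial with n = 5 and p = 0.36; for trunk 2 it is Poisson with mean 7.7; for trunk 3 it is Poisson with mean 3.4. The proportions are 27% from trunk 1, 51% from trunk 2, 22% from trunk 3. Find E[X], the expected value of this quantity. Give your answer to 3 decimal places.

Component means — 1: 1.8; 2: 7.7; 3: 3.4.
E[X] = 0.27·1.8 + 0.51·7.7 + 0.22·3.4 = 5.161.

5.161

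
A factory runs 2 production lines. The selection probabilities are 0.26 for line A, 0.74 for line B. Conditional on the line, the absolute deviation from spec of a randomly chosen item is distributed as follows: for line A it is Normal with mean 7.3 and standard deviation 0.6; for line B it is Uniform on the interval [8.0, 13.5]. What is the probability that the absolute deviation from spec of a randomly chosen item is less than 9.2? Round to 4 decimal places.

0.4213

Conditional on each line, P(X < 9.2): A: 0.999229; B: 0.218182.
By total probability, P(X < 9.2) = 0.26·0.999229 + 0.74·0.218182 = 0.421254.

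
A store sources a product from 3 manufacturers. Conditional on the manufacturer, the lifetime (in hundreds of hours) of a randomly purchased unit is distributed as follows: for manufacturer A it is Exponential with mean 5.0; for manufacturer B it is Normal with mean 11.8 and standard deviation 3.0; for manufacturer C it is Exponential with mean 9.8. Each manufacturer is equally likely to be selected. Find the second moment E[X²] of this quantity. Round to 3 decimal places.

130.107

For each component E[X²] = Var + (mean)², giving A: 50; B: 148.24; C: 192.08.
Overall E[X²] = 0.333333·50 + 0.333333·148.24 + 0.333333·192.08 = 130.107.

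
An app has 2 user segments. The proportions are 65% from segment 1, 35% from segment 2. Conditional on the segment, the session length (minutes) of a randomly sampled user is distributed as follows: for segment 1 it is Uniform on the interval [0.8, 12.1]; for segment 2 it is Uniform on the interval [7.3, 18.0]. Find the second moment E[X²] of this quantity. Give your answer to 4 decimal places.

For each component E[X²] = Var + (mean)², giving 1: 52.2433; 2: 169.563.
Overall E[X²] = 0.65·52.2433 + 0.35·169.563 = 93.3053.

93.3053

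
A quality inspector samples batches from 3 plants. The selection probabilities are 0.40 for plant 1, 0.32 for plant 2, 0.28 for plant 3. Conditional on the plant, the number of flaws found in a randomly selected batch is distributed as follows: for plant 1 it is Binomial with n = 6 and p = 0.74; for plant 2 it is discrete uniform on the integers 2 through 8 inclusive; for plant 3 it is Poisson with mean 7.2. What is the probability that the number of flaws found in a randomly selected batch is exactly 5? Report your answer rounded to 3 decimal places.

0.218

Conditional on each plant, P(X = 5): 1: 0.346165; 2: 0.142857; 3: 0.120382.
By total probability, P(X = 5) = 0.4·0.346165 + 0.32·0.142857 + 0.28·0.120382 = 0.217887.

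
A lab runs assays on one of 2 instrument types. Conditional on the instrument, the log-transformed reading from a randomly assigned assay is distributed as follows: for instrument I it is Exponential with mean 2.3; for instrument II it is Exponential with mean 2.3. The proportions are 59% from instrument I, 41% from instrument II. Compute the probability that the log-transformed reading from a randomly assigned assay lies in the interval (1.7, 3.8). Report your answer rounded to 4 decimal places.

Conditional on each instrument, P(1.7 < X < 3.8): I: 0.285896; II: 0.285896.
By total probability, P(1.7 < X < 3.8) = 0.59·0.285896 + 0.41·0.285896 = 0.285896.

0.2859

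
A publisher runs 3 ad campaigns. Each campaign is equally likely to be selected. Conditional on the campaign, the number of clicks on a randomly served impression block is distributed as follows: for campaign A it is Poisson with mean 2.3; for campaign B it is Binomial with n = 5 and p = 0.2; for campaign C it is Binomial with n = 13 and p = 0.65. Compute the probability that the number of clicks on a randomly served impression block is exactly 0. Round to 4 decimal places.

0.1426

Conditional on each campaign, P(X = 0): A: 0.100259; B: 0.32768; C: 1.18273e-06.
By total probability, P(X = 0) = 0.333333·0.100259 + 0.333333·0.32768 + 0.333333·1.18273e-06 = 0.142647.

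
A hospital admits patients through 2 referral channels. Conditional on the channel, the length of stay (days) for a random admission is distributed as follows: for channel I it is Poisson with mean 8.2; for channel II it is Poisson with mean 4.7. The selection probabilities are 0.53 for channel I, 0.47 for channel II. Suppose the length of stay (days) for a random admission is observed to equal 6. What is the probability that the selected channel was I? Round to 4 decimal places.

0.4899

Likelihoods P(X=6 | ·): I: 0.115967; II: 0.136167.
Posterior ∝ prior × likelihood. Numerator for I: 0.53·0.115967 = 0.0614627.
Normalizing constant: 0.53·0.115967 + 0.47·0.136167 = 0.125461.
P(I | observation) = 0.0614627 / 0.125461 = 0.489895.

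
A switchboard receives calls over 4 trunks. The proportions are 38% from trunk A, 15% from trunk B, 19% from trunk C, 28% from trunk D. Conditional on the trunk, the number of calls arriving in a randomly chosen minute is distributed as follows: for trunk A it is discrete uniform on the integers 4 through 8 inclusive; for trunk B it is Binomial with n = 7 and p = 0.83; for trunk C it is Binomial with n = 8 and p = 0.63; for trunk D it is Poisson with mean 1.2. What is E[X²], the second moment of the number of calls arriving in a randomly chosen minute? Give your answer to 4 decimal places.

25.5714

For each component E[X²] = Var + (mean)², giving A: 38; B: 34.7438; C: 27.2664; D: 2.64.
Overall E[X²] = 0.38·38 + 0.15·34.7438 + 0.19·27.2664 + 0.28·2.64 = 25.5714.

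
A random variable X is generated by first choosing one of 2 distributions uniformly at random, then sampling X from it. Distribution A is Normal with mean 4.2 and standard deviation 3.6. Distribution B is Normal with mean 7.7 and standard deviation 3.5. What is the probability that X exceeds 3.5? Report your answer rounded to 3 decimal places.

0.731

Conditional on each component, P(X > 3.5): A: 0.577086; B: 0.88493.
By total probability, P(X > 3.5) = 0.5·0.577086 + 0.5·0.88493 = 0.731008.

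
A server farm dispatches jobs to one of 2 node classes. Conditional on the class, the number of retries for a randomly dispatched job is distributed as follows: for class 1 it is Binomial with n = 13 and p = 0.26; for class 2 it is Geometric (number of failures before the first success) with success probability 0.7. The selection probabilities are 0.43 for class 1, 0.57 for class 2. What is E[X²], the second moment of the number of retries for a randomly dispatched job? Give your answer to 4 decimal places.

For each component E[X²] = Var + (mean)², giving 1: 13.9256; 2: 0.795918.
Overall E[X²] = 0.43·13.9256 + 0.57·0.795918 = 6.44168.

6.4417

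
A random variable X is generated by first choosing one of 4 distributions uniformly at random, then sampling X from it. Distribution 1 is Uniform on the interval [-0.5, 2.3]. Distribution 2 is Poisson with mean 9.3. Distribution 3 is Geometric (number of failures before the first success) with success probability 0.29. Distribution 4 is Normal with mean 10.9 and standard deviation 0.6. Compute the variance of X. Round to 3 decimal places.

Per component, 1: μ=0.9, E[X²]=1.46333; 2: μ=9.3, E[X²]=95.79; 3: μ=2.44828, E[X²]=14.4364; 4: μ=10.9, E[X²]=119.17.
E[X] = 0.25·0.9 + 0.25·9.3 + 0.25·2.44828 + 0.25·10.9 = 5.88707.
E[X²] = 0.25·1.46333 + 0.25·95.79 + 0.25·14.4364 + 0.25·119.17 = 57.7149.
Var(X) = E[X²] − (E[X])² = 57.7149 − 34.6576 = 23.0573.

23.057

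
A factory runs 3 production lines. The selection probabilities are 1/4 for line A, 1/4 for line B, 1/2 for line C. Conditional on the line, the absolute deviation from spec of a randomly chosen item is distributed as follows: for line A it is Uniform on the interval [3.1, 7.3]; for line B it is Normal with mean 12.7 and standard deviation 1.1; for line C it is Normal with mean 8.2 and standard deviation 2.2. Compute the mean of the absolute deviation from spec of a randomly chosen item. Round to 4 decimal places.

8.5750

Component means — A: 5.2; B: 12.7; C: 8.2.
E[X] = 0.25·5.2 + 0.25·12.7 + 0.5·8.2 = 8.575.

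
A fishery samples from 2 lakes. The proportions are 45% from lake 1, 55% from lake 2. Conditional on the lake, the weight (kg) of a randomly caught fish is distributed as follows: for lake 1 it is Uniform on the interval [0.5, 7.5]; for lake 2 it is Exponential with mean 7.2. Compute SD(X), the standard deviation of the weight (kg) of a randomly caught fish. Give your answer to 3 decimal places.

Per component, 1: μ=4, E[X²]=20.0833; 2: μ=7.2, E[X²]=103.68.
E[X] = 0.45·4 + 0.55·7.2 = 5.76.
E[X²] = 0.45·20.0833 + 0.55·103.68 = 66.0615.
Var(X) = E[X²] − (E[X])² = 66.0615 − 33.1776 = 32.8839.
SD(X) = √32.8839 = 5.73445.

5.734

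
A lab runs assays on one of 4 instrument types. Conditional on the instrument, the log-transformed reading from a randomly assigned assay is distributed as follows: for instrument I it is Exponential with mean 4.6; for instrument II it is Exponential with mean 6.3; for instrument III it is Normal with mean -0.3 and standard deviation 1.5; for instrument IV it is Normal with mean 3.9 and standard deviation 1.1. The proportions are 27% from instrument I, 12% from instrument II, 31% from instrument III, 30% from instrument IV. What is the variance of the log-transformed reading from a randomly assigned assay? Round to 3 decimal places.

17.148

Per component, I: μ=4.6, E[X²]=42.32; II: μ=6.3, E[X²]=79.38; III: μ=-0.3, E[X²]=2.34; IV: μ=3.9, E[X²]=16.42.
E[X] = 0.27·4.6 + 0.12·6.3 + 0.31·-0.3 + 0.3·3.9 = 3.075.
E[X²] = 0.27·42.32 + 0.12·79.38 + 0.31·2.34 + 0.3·16.42 = 26.6034.
Var(X) = E[X²] − (E[X])² = 26.6034 − 9.45562 = 17.1478.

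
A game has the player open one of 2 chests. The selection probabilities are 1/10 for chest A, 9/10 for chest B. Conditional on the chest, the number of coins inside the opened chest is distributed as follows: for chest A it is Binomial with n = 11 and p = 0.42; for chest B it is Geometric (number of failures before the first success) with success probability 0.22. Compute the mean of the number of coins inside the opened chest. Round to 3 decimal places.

3.653

Component means — A: 4.62; B: 3.54545.
E[X] = 0.1·4.62 + 0.9·3.54545 = 3.65291.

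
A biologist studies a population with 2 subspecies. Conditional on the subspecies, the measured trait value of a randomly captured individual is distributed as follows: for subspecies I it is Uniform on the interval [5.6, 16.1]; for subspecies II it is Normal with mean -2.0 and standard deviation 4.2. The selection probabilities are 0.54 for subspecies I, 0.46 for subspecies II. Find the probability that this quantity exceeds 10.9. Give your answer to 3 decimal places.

0.268

Conditional on each subspecies, P(X > 10.9): I: 0.495238; II: 0.00106519.
By total probability, P(X > 10.9) = 0.54·0.495238 + 0.46·0.00106519 = 0.267919.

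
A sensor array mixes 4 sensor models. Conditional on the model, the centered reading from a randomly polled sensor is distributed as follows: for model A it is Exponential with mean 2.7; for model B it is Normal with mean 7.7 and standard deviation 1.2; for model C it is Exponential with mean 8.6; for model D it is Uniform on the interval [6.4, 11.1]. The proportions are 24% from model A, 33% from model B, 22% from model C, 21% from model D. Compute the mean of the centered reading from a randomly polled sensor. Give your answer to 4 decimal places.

Component means — A: 2.7; B: 7.7; C: 8.6; D: 8.75.
E[X] = 0.24·2.7 + 0.33·7.7 + 0.22·8.6 + 0.21·8.75 = 6.9185.

6.9185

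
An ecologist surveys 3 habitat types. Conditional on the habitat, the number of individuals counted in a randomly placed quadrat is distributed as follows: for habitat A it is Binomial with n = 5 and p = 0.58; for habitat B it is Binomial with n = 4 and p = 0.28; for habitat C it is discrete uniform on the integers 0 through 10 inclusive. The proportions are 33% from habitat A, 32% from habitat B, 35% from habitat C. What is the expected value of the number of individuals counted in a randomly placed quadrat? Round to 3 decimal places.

3.065

Component means — A: 2.9; B: 1.12; C: 5.
E[X] = 0.33·2.9 + 0.32·1.12 + 0.35·5 = 3.0654.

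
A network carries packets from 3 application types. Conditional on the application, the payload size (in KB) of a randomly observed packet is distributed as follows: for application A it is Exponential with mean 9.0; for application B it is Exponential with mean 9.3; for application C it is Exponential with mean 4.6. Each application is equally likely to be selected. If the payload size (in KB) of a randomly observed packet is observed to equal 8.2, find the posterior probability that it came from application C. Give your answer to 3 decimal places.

0.291

Likelihoods f(8.2 | ·): A: 0.0446752; B: 0.0445236; C: 0.036565.
Posterior ∝ prior × likelihood. Numerator for C: 0.333333·0.036565 = 0.0121883.
Normalizing constant: 0.333333·0.0446752 + 0.333333·0.0445236 + 0.333333·0.036565 = 0.0419213.
P(C | observation) = 0.0121883 / 0.0419213 = 0.290743.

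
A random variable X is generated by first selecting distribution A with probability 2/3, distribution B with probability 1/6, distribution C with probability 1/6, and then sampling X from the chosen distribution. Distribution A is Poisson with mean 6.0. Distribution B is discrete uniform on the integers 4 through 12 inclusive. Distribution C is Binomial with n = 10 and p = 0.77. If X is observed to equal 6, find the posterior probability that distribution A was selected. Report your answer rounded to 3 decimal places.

Likelihoods P(X=6 | ·): A: 0.160623; B: 0.111111; C: 0.122483.
Posterior ∝ prior × likelihood. Numerator for A: 0.666667·0.160623 = 0.107082.
Normalizing constant: 0.666667·0.160623 + 0.166667·0.111111 + 0.166667·0.122483 = 0.146014.
P(A | observation) = 0.107082 / 0.146014 = 0.733367.

0.733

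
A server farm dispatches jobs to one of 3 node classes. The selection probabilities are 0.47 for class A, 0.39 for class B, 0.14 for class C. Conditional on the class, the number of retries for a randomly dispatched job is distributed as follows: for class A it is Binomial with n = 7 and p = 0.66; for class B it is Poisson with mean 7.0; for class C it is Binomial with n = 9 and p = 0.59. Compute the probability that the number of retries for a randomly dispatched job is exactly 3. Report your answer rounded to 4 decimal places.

0.0950

Conditional on each class, P(X = 3): A: 0.134467; B: 0.0521293; C: 0.081948.
By total probability, P(X = 3) = 0.47·0.134467 + 0.39·0.0521293 + 0.14·0.081948 = 0.0950026.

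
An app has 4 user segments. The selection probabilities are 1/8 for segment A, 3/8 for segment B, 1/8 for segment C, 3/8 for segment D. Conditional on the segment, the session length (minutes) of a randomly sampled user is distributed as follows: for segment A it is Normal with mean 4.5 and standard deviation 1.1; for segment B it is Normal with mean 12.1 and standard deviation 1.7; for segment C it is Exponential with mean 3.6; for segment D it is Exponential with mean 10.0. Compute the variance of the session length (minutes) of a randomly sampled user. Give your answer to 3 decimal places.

Per component, A: μ=4.5, E[X²]=21.46; B: μ=12.1, E[X²]=149.3; C: μ=3.6, E[X²]=25.92; D: μ=10, E[X²]=200.
E[X] = 0.125·4.5 + 0.375·12.1 + 0.125·3.6 + 0.375·10 = 9.3.
E[X²] = 0.125·21.46 + 0.375·149.3 + 0.125·25.92 + 0.375·200 = 136.91.
Var(X) = E[X²] − (E[X])² = 136.91 − 86.49 = 50.42.

50.420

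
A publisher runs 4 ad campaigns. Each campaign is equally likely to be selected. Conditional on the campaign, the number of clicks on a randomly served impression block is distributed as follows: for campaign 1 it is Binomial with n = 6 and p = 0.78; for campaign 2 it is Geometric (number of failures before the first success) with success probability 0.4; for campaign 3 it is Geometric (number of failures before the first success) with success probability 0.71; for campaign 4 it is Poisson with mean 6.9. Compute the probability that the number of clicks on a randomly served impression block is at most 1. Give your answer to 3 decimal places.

0.392

Conditional on each campaign, P(X ≤ 1): 1: 0.00252528; 2: 0.64; 3: 0.9159; 4: 0.0079615.
By total probability, P(X ≤ 1) = 0.25·0.00252528 + 0.25·0.64 + 0.25·0.9159 + 0.25·0.0079615 = 0.391597.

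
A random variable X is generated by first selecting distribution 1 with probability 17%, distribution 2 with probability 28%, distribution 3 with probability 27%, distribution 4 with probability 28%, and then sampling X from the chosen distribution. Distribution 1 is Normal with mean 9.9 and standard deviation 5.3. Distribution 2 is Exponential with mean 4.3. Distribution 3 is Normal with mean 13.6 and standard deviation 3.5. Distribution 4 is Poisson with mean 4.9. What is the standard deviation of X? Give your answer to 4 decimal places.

Per component, 1: μ=9.9, E[X²]=126.1; 2: μ=4.3, E[X²]=36.98; 3: μ=13.6, E[X²]=197.21; 4: μ=4.9, E[X²]=28.91.
E[X] = 0.17·9.9 + 0.28·4.3 + 0.27·13.6 + 0.28·4.9 = 7.931.
E[X²] = 0.17·126.1 + 0.28·36.98 + 0.27·197.21 + 0.28·28.91 = 93.1329.
Var(X) = E[X²] − (E[X])² = 93.1329 − 62.9008 = 30.2321.
SD(X) = √30.2321 = 5.49838.

5.4984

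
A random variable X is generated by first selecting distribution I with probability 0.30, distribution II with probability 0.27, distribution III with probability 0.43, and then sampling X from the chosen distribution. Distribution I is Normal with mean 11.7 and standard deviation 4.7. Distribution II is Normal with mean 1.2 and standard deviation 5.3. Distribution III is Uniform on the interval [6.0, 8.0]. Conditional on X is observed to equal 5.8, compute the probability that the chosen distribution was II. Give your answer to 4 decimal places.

Likelihoods f(5.8 | ·): I: 0.0386034; II: 0.0516486; III: 0.
Posterior ∝ prior × likelihood. Numerator for II: 0.27·0.0516486 = 0.0139451.
Normalizing constant: 0.3·0.0386034 + 0.27·0.0516486 + 0.43·0 = 0.0255262.
P(II | observation) = 0.0139451 / 0.0255262 = 0.546307.

0.5463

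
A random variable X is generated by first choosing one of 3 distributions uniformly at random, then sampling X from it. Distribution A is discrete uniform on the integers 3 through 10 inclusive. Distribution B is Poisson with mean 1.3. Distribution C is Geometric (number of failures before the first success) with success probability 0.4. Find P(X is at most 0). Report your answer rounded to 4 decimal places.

Conditional on each component, P(X ≤ 0): A: 0; B: 0.272532; C: 0.4.
By total probability, P(X ≤ 0) = 0.333333·0 + 0.333333·0.272532 + 0.333333·0.4 = 0.224177.

0.2242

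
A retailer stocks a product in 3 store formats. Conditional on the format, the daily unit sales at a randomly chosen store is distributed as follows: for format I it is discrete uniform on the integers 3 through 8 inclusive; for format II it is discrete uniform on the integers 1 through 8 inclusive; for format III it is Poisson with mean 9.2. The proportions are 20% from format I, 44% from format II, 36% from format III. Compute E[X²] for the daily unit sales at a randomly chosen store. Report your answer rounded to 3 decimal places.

For each component E[X²] = Var + (mean)², giving I: 33.1667; II: 25.5; III: 93.84.
Overall E[X²] = 0.2·33.1667 + 0.44·25.5 + 0.36·93.84 = 51.6357.

51.636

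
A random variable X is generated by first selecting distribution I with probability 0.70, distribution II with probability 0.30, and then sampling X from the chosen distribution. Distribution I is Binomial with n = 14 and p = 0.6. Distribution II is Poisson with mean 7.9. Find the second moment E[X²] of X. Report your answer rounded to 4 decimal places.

For each component E[X²] = Var + (mean)², giving I: 73.92; II: 70.31.
Overall E[X²] = 0.7·73.92 + 0.3·70.31 = 72.837.

72.8370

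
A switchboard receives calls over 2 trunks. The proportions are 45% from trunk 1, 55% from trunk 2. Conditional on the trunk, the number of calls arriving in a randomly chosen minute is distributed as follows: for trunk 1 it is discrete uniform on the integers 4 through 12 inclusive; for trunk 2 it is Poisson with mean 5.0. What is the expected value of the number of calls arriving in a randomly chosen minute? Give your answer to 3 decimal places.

6.350

Component means — 1: 8; 2: 5.
E[X] = 0.45·8 + 0.55·5 = 6.35.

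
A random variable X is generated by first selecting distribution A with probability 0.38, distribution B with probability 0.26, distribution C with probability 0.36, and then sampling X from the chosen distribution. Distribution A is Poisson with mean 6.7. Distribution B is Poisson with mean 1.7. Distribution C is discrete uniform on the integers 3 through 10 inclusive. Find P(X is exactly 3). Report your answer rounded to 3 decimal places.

Conditional on each component, P(X = 3): A: 0.0617021; B: 0.149587; C: 0.125.
By total probability, P(X = 3) = 0.38·0.0617021 + 0.26·0.149587 + 0.36·0.125 = 0.10734.

0.107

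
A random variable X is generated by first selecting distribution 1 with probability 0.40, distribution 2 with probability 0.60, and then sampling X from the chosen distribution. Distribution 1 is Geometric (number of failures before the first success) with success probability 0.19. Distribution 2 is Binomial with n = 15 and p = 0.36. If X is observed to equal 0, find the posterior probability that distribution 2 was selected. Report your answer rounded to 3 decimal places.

0.010

Likelihoods P(X=0 | ·): 1: 0.19; 2: 0.00123794.
Posterior ∝ prior × likelihood. Numerator for 2: 0.6·0.00123794 = 0.000742764.
Normalizing constant: 0.4·0.19 + 0.6·0.00123794 = 0.0767428.
P(2 | observation) = 0.000742764 / 0.0767428 = 0.00967862.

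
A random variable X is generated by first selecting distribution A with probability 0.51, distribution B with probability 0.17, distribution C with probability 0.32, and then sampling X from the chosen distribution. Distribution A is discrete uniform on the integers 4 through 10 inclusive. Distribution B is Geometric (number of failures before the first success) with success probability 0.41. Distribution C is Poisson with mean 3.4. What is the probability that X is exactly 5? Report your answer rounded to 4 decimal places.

Conditional on each component, P(X = 5): A: 0.142857; B: 0.0293119; C: 0.126361.
By total probability, P(X = 5) = 0.51·0.142857 + 0.17·0.0293119 + 0.32·0.126361 = 0.118276.

0.1183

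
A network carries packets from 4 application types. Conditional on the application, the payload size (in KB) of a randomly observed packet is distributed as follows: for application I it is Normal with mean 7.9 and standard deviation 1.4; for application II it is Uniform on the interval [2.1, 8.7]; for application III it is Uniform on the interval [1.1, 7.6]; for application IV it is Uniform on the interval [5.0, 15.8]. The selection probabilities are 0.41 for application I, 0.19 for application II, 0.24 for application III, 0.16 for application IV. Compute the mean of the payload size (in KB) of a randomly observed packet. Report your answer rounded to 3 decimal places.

6.973

Component means — I: 7.9; II: 5.4; III: 4.35; IV: 10.4.
E[X] = 0.41·7.9 + 0.19·5.4 + 0.24·4.35 + 0.16·10.4 = 6.973.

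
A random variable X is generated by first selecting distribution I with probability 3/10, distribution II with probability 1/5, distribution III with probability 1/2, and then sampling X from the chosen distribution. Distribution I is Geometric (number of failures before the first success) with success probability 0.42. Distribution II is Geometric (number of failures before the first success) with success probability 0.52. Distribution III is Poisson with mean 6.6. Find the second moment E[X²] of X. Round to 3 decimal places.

27.164

For each component E[X²] = Var + (mean)², giving I: 5.19501; II: 2.62722; III: 50.16.
Overall E[X²] = 0.3·5.19501 + 0.2·2.62722 + 0.5·50.16 = 27.1639.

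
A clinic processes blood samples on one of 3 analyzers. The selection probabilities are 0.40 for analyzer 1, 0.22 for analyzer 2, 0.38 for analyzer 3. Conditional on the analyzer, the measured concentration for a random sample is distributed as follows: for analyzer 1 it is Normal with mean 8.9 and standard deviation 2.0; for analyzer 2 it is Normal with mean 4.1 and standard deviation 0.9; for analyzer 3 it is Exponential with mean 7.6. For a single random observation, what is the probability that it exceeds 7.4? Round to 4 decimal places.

Conditional on each analyzer, P(X > 7.4): 1: 0.773373; 2: 0.000122866; 3: 0.377689.
By total probability, P(X > 7.4) = 0.4·0.773373 + 0.22·0.000122866 + 0.38·0.377689 = 0.452898.

0.4529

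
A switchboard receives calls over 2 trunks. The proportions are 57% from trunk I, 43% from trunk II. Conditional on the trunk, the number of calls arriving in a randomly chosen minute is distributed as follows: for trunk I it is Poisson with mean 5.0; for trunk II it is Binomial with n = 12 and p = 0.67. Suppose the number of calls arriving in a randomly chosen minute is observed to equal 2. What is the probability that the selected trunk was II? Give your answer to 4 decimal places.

Likelihoods P(X=2 | ·): I: 0.0842243; II: 0.000453767.
Posterior ∝ prior × likelihood. Numerator for II: 0.43·0.000453767 = 0.00019512.
Normalizing constant: 0.57·0.0842243 + 0.43·0.000453767 = 0.048203.
P(II | observation) = 0.00019512 / 0.048203 = 0.00404788.

0.0040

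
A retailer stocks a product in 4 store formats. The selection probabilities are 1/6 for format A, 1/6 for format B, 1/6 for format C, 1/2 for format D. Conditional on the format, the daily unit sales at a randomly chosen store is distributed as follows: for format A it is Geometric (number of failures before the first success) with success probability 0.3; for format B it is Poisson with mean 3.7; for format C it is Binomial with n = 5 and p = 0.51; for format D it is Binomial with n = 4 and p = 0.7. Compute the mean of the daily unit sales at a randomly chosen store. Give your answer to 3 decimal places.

2.831

Component means — A: 2.33333; B: 3.7; C: 2.55; D: 2.8.
E[X] = 0.166667·2.33333 + 0.166667·3.7 + 0.166667·2.55 + 0.5·2.8 = 2.83056.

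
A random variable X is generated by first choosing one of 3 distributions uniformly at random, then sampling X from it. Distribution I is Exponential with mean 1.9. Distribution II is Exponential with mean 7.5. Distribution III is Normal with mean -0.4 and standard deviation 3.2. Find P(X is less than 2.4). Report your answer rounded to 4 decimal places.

0.6001

Conditional on each component, P(X < 2.4): I: 0.71724; II: 0.273851; III: 0.809213.
By total probability, P(X < 2.4) = 0.333333·0.71724 + 0.333333·0.273851 + 0.333333·0.809213 = 0.600101.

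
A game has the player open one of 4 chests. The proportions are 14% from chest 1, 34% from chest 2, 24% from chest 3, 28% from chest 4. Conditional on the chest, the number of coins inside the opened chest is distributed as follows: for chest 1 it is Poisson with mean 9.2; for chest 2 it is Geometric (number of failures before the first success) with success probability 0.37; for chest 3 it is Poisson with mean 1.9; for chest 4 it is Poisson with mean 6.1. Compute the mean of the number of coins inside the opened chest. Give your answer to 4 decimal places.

4.0309

Component means — 1: 9.2; 2: 1.7027; 3: 1.9; 4: 6.1.
E[X] = 0.14·9.2 + 0.34·1.7027 + 0.24·1.9 + 0.28·6.1 = 4.03092.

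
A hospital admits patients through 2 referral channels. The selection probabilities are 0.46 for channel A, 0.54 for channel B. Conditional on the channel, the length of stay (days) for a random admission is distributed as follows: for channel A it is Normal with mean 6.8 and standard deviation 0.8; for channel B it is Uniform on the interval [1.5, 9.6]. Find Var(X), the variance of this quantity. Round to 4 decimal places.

3.6350

Per component, A: μ=6.8, E[X²]=46.88; B: μ=5.55, E[X²]=36.27.
E[X] = 0.46·6.8 + 0.54·5.55 = 6.125.
E[X²] = 0.46·46.88 + 0.54·36.27 = 41.1506.
Var(X) = E[X²] − (E[X])² = 41.1506 − 37.5156 = 3.63497.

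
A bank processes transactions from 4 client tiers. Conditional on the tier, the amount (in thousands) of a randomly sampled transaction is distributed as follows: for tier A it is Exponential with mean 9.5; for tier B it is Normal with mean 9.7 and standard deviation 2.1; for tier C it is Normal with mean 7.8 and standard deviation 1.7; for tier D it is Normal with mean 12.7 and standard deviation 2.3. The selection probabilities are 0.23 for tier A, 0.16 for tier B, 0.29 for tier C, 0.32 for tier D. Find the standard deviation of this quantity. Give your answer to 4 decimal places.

5.2724

Per component, A: μ=9.5, E[X²]=180.5; B: μ=9.7, E[X²]=98.5; C: μ=7.8, E[X²]=63.73; D: μ=12.7, E[X²]=166.58.
E[X] = 0.23·9.5 + 0.16·9.7 + 0.29·7.8 + 0.32·12.7 = 10.063.
E[X²] = 0.23·180.5 + 0.16·98.5 + 0.29·63.73 + 0.32·166.58 = 129.062.
Var(X) = E[X²] − (E[X])² = 129.062 − 101.264 = 27.7983.
SD(X) = √27.7983 = 5.27241.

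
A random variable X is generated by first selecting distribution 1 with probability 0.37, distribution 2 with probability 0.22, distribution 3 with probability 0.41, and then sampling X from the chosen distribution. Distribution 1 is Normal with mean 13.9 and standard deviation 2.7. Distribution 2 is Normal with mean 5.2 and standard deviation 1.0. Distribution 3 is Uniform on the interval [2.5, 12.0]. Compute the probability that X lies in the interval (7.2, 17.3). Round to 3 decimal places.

0.541

Conditional on each component, P(7.2 < X < 17.3): 1: 0.88949; 2: 0.0227501; 3: 0.505263.
By total probability, P(7.2 < X < 17.3) = 0.37·0.88949 + 0.22·0.0227501 + 0.41·0.505263 = 0.541274.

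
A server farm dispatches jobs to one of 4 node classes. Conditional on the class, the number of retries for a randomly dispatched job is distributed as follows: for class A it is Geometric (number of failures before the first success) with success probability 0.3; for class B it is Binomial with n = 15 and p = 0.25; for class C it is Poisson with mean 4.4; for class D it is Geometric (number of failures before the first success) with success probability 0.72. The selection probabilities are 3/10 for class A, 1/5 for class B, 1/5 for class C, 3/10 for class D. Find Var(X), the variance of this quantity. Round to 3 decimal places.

Per component, A: μ=2.33333, E[X²]=13.2222; B: μ=3.75, E[X²]=16.875; C: μ=4.4, E[X²]=23.76; D: μ=0.388889, E[X²]=0.691358.
E[X] = 0.3·2.33333 + 0.2·3.75 + 0.2·4.4 + 0.3·0.388889 = 2.44667.
E[X²] = 0.3·13.2222 + 0.2·16.875 + 0.2·23.76 + 0.3·0.691358 = 12.3011.
Var(X) = E[X²] − (E[X])² = 12.3011 − 5.98618 = 6.3149.

6.315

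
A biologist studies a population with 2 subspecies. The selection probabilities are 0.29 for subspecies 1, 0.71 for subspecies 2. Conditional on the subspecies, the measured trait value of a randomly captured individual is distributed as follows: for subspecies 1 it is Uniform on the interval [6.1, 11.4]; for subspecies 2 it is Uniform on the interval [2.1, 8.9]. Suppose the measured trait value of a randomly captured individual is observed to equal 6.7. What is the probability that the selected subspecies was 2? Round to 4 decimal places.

Likelihoods f(6.7 | ·): 1: 0.188679; 2: 0.147059.
Posterior ∝ prior × likelihood. Numerator for 2: 0.71·0.147059 = 0.104412.
Normalizing constant: 0.29·0.188679 + 0.71·0.147059 = 0.159129.
P(2 | observation) = 0.104412 / 0.159129 = 0.656146.

0.6561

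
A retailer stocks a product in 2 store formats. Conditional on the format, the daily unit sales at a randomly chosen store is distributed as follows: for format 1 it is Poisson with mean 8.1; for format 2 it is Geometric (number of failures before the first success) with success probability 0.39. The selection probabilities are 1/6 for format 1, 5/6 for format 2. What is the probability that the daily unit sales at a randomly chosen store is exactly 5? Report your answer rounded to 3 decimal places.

0.042

Conditional on each format, P(X = 5): 1: 0.088198; 2: 0.0329393.
By total probability, P(X = 5) = 0.166667·0.088198 + 0.833333·0.0329393 = 0.042149.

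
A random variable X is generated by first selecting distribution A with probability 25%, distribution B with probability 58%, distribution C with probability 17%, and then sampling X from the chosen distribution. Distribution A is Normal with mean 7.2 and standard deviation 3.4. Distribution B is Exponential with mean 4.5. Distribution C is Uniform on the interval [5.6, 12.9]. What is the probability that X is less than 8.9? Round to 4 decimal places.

Conditional on each component, P(X < 8.9): A: 0.691462; B: 0.861624; C: 0.452055.
By total probability, P(X < 8.9) = 0.25·0.691462 + 0.58·0.861624 + 0.17·0.452055 = 0.749457.

0.7495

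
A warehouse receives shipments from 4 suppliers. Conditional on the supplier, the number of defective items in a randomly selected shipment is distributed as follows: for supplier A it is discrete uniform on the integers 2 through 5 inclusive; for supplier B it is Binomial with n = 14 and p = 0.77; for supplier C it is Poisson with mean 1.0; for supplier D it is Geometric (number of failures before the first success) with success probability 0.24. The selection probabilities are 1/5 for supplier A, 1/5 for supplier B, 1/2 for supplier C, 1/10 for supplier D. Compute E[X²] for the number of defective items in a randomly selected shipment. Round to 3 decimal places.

For each component E[X²] = Var + (mean)², giving A: 13.5; B: 118.688; C: 2; D: 23.2222.
Overall E[X²] = 0.2·13.5 + 0.2·118.688 + 0.5·2 + 0.1·23.2222 = 29.7598.

29.760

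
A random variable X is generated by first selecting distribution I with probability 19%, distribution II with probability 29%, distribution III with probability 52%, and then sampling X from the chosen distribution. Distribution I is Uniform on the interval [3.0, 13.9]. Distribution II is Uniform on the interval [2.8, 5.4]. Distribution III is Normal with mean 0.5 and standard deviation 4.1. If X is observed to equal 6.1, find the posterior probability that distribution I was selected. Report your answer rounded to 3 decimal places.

Likelihoods f(6.1 | ·): I: 0.0917431; II: 0; III: 0.0382848.
Posterior ∝ prior × likelihood. Numerator for I: 0.19·0.0917431 = 0.0174312.
Normalizing constant: 0.19·0.0917431 + 0.29·0 + 0.52·0.0382848 = 0.0373393.
P(I | observation) = 0.0174312 / 0.0373393 = 0.466833.

0.467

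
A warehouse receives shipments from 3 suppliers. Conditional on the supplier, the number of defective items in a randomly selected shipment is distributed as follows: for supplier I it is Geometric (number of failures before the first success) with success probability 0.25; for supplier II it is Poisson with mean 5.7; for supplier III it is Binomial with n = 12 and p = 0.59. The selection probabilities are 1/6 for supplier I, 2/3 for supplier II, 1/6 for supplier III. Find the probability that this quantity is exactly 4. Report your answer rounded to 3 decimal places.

0.119

Conditional on each supplier, P(X = 4): I: 0.0791016; II: 0.147167; III: 0.0478943.
By total probability, P(X = 4) = 0.166667·0.0791016 + 0.666667·0.147167 + 0.166667·0.0478943 = 0.119277.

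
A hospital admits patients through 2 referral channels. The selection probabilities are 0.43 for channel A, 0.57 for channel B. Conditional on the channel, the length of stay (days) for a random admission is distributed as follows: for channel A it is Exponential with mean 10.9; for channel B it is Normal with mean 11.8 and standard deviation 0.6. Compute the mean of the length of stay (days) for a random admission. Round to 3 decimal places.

Component means — A: 10.9; B: 11.8.
E[X] = 0.43·10.9 + 0.57·11.8 = 11.413.

11.413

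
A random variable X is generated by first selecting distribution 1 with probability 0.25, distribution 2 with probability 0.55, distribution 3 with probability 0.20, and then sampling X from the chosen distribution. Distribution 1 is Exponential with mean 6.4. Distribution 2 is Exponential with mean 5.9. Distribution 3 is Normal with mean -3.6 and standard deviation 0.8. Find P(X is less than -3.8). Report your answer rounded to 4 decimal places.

Conditional on each component, P(X < -3.8): 1: 0; 2: 0; 3: 0.401294.
By total probability, P(X < -3.8) = 0.25·0 + 0.55·0 + 0.2·0.401294 = 0.0802587.

0.0803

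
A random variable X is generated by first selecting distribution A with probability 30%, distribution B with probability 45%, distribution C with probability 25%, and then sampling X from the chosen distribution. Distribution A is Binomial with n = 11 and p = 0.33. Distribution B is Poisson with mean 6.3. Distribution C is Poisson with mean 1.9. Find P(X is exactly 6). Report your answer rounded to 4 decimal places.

0.0984

Conditional on each component, P(X = 6): A: 0.0805563; B: 0.159461; C: 0.00977304.
By total probability, P(X = 6) = 0.3·0.0805563 + 0.45·0.159461 + 0.25·0.00977304 = 0.0983678.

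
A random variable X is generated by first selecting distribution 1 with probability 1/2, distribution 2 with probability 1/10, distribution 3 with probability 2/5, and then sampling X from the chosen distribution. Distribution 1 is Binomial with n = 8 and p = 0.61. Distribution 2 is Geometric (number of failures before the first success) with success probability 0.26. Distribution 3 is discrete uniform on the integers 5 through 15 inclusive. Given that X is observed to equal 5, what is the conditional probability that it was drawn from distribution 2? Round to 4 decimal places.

0.0316

Likelihoods P(X=5 | ·): 1: 0.280563; 2: 0.0576942; 3: 0.0909091.
Posterior ∝ prior × likelihood. Numerator for 2: 0.1·0.0576942 = 0.00576942.
Normalizing constant: 0.5·0.280563 + 0.1·0.0576942 + 0.4·0.0909091 = 0.182415.
P(2 | observation) = 0.00576942 / 0.182415 = 0.031628.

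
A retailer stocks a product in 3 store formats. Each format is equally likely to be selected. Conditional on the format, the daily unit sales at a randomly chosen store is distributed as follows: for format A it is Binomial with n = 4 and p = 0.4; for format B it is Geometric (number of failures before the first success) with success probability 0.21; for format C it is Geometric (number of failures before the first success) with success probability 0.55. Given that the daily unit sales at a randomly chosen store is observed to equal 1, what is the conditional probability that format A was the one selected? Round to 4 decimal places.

Likelihoods P(X=1 | ·): A: 0.3456; B: 0.1659; C: 0.2475.
Posterior ∝ prior × likelihood. Numerator for A: 0.333333·0.3456 = 0.1152.
Normalizing constant: 0.333333·0.3456 + 0.333333·0.1659 + 0.333333·0.2475 = 0.253.
P(A | observation) = 0.1152 / 0.253 = 0.455336.

0.4553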